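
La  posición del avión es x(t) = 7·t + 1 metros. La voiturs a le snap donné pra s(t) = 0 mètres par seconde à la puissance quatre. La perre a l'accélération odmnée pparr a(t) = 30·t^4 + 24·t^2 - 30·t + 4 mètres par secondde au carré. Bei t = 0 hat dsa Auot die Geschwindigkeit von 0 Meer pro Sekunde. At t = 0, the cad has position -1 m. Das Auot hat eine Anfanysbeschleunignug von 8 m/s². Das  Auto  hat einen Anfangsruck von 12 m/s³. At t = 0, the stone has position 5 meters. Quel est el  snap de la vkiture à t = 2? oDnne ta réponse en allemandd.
Wir haben den Snap s(t) = 0. Durch Einsetzen von t = 2: s(2) = 0.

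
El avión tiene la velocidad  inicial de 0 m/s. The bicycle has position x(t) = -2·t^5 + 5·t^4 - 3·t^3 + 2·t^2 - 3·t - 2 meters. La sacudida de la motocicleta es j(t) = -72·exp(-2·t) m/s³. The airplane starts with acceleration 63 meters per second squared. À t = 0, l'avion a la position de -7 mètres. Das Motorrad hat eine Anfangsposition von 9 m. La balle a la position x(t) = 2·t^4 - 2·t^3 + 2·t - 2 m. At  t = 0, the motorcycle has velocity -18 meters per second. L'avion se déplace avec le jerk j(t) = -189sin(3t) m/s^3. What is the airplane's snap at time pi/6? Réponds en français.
Nous devons dériver notre équation du jerk j(t) = -189·sin(3·t) 1 fois. En prenant d/dt de j(t), nous trouvons s(t) = -567·cos(3·t). Nous avons le snap s(t) = -567·cos(3·t). En substituant t = pi/6: s(pi/6) = 0.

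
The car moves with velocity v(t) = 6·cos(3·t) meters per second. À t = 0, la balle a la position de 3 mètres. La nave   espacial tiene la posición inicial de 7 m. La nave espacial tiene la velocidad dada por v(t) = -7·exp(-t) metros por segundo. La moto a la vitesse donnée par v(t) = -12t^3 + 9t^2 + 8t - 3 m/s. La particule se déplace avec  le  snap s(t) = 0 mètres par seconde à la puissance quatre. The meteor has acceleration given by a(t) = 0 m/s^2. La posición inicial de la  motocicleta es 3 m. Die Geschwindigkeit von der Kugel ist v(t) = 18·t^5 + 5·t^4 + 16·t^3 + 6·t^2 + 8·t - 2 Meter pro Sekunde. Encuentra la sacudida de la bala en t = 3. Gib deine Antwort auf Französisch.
Pour résoudre ceci, nous devons prendre 2 dérivées de notre équation de la vitesse v(t) = 18·t^5 + 5·t^4 + 16·t^3 + 6·t^2 + 8·t - 2. En prenant d/dt de v(t), nous trouvons a(t) = 90·t^4 + 20·t^3 + 48·t^2 + 12·t + 8. En prenant d/dt de a(t), nous trouvons j(t) = 360·t^3 + 60·t^2 + 96·t + 12. Nous avons le jerk j(t) = 360·t^3 + 60·t^2 + 96·t + 12. En substituant t = 3: j(3) = 10560.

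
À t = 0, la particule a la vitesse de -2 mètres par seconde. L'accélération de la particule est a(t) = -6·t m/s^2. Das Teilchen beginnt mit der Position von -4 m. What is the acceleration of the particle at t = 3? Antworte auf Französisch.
De l'équation de l'accélération a(t) = -6·t, nous substituons t = 3 pour obtenir a = -18.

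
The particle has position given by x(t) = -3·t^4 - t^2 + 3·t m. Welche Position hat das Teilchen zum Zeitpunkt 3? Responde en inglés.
From the given position equation x(t) = -3·t^4 - t^2 + 3·t, we substitute t = 3 to get x = -243.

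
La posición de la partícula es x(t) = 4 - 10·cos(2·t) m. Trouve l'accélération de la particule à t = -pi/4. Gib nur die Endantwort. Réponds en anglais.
a(-pi/4) = 0.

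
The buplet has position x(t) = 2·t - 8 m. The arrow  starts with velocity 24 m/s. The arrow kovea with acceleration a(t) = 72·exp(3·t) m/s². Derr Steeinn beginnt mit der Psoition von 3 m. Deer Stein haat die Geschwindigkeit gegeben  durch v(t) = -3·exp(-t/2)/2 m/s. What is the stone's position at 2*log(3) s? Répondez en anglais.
We need to integrate our velocity equation v(t) = -3·exp(-t/2)/2 1 time. Integrating velocity and using the initial condition x(0) = 3, we get x(t) = 3·exp(-t/2). Using x(t) = 3·exp(-t/2) and substituting t = 2*log(3), we find x = 1.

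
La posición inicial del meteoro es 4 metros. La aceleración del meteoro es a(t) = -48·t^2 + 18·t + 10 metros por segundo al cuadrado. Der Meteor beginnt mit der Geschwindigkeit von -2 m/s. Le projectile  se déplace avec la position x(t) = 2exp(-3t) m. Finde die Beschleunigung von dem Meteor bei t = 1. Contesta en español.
Usando a(t) = -48·t^2 + 18·t + 10 y sustituyendo t = 1, encontramos a = -20.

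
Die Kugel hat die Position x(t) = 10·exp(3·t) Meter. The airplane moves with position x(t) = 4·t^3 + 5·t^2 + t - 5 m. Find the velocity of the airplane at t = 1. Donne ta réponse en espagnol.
Debemos derivar nuestra ecuación de la posición x(t) = 4·t^3 + 5·t^2 + t - 5 1 vez. Derivando la posición, obtenemos la velocidad: v(t) = 12·t^2 + 10·t + 1. Usando v(t) = 12·t^2 + 10·t + 1 y sustituyendo t = 1, encontramos v = 23.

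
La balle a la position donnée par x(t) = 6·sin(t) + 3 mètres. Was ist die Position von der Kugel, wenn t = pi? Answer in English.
Using x(t) = 6·sin(t) + 3 and substituting t = pi, we find x = 3.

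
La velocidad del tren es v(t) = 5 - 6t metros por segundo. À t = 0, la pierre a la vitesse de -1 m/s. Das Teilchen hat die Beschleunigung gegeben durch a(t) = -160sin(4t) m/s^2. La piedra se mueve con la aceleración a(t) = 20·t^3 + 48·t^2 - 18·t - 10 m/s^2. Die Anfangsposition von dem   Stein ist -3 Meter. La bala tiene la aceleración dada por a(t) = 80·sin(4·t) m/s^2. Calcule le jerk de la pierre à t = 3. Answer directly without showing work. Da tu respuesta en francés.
j(3) = 810.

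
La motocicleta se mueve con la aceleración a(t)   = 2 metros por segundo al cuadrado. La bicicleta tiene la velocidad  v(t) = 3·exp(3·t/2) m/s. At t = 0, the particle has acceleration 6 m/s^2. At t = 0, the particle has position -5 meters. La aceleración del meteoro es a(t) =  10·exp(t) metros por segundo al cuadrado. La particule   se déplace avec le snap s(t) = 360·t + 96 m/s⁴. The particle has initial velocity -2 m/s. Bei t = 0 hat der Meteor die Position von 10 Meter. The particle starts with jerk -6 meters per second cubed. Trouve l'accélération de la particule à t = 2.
En partant du snap s(t) = 360·t + 96, nous prenons 2 primitives. En intégrant le snap et en utilisant la condition initiale j(0) = -6, nous obtenons j(t) = 180·t^2 + 96·t - 6. En intégrant le jerk et en utilisant la condition initiale a(0) = 6, nous obtenons a(t) = 60·t^3 + 48·t^2 - 6·t + 6. Nous avons l'accélération a(t) = 60·t^3 + 48·t^2 - 6·t + 6. En substituant t = 2: a(2) = 666.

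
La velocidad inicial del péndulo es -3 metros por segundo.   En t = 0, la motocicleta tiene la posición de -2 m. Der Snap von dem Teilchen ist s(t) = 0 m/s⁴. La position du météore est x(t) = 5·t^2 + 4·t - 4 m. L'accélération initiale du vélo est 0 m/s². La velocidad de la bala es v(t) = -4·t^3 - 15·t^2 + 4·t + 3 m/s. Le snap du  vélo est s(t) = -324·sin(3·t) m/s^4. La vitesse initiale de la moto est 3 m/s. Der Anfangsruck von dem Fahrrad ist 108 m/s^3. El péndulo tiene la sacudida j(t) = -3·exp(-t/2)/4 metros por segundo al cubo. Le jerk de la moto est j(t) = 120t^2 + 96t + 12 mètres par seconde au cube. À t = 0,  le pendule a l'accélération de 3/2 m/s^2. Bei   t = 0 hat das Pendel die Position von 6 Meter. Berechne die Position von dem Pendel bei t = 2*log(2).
Wir müssen das Integral unserer Gleichung für den Ruck j(t) = -3·exp(-t/2)/4 3-mal finden. Das Integral von dem Ruck, mit a(0) = 3/2, ergibt die Beschleunigung: a(t) = 3·exp(-t/2)/2. Die Stammfunktion von der Beschleunigung, mit v(0) = -3, ergibt die Geschwindigkeit: v(t) = -3·exp(-t/2). Die Stammfunktion von der Geschwindigkeit ist die Position. Mit x(0) = 6 erhalten wir x(t) = 6·exp(-t/2). Wir haben die Position x(t) = 6·exp(-t/2). Durch Einsetzen von t = 2*log(2): x(2*log(2)) = 3.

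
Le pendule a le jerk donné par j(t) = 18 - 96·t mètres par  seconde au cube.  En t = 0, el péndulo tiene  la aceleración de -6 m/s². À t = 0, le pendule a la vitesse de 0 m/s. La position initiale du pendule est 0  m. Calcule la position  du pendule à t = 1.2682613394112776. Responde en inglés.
We need to integrate our jerk equation j(t) = 18 - 96·t 3 times. Taking ∫j(t)dt and applying a(0) = -6, we find a(t) = -48·t^2 + 18·t - 6. The integral of acceleration is velocity. Using v(0) = 0, we get v(t) = t·(-16·t^2 + 9·t - 6). Finding the antiderivative of v(t) and using x(0) = 0: x(t) = -4·t^4 + 3·t^3 - 3·t^2. Using x(t) = -4·t^4 + 3·t^3 - 3·t^2 and substituting t = 1.2682613394112776, we find x = -9.05443497504096.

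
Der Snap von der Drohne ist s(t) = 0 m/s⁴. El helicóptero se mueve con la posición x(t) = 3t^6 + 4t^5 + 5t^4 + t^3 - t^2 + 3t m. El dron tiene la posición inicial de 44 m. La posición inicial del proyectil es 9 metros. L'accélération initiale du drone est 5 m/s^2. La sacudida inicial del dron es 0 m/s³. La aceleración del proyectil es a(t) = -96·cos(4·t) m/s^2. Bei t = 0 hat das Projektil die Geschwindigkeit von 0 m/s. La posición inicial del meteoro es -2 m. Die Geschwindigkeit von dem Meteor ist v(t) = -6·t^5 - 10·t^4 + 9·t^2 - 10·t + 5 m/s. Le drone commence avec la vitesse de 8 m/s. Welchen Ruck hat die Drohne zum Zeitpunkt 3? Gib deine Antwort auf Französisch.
En partant du snap s(t) = 0, nous prenons 1 primitive. La primitive du snap, avec j(0) = 0, donne le jerk: j(t) = 0. En utilisant j(t) = 0 et en substituant t = 3, nous trouvons j = 0.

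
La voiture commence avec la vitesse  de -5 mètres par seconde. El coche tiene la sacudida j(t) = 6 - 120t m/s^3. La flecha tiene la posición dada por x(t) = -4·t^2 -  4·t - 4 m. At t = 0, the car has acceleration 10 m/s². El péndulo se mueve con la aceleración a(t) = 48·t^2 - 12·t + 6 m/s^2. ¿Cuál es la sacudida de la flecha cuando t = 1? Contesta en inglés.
Starting from position x(t) = -4·t^2 - 4·t - 4, we take 3 derivatives. Differentiating position, we get velocity: v(t) = -8·t - 4. The derivative of velocity gives acceleration: a(t) = -8. Differentiating acceleration, we get jerk: j(t) = 0. From the given jerk equation j(t) = 0, we substitute t = 1 to get j = 0.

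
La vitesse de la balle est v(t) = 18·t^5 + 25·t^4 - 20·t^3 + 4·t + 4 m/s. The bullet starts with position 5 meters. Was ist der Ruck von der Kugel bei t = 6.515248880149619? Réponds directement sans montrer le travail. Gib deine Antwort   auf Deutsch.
Bei t = 6.515248880149619, j = 111515.150552171.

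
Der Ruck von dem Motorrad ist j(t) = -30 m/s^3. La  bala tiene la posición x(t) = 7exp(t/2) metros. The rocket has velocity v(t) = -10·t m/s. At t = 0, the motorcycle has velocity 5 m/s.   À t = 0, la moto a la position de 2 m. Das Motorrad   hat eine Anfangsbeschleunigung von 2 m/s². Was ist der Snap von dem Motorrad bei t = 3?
Um dies zu lösen, müssen wir 1 Ableitung unserer Gleichung für den Ruck j(t) = -30 nehmen. Mit d/dt von j(t) finden wir s(t) = 0. Mit s(t) = 0 und Einsetzen von t = 3, finden wir s = 0.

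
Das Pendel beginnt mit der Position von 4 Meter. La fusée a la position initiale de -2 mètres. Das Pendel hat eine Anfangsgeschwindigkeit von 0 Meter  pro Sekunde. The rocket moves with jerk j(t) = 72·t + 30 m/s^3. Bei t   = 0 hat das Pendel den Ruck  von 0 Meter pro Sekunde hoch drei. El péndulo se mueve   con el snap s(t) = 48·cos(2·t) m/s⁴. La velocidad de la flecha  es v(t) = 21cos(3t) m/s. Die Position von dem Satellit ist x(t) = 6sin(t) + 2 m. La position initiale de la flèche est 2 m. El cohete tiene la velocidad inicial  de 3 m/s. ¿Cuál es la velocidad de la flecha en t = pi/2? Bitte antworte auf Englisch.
We have velocity v(t) = 21·cos(3·t). Substituting t = pi/2: v(pi/2) = 0.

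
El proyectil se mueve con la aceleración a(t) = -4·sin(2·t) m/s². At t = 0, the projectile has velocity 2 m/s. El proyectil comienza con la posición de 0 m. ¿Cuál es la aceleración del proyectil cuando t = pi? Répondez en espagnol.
Tenemos la aceleración a(t) = -4·sin(2·t). Sustituyendo t = pi: a(pi) = 0.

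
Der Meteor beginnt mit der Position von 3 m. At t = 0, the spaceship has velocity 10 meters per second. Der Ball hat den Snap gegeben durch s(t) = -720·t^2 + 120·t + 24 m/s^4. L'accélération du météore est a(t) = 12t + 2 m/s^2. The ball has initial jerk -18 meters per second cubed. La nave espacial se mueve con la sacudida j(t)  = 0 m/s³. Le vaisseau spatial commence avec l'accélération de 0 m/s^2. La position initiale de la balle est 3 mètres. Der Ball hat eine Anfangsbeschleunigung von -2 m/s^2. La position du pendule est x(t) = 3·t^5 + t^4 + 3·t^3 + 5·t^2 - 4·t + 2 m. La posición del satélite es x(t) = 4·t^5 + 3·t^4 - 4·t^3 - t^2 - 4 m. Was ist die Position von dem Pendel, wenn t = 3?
Aus der Gleichung für die Position x(t) = 3·t^5 + t^4 + 3·t^3 + 5·t^2 - 4·t + 2, setzen wir t = 3 ein und erhalten x = 926.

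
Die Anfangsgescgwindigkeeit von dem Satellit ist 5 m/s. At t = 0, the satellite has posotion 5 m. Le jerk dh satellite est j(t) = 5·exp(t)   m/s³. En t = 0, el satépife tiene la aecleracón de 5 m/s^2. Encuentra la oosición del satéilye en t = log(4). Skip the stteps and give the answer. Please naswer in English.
At t = log(4), x = 20.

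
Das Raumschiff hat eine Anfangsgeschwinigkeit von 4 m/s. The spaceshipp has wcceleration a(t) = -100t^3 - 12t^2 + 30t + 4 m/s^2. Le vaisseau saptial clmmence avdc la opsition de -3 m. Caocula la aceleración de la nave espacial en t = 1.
Tenemos la aceleración a(t) = -100·t^3 - 12·t^2 + 30·t + 4. Sustituyendo t = 1: a(1) = -78.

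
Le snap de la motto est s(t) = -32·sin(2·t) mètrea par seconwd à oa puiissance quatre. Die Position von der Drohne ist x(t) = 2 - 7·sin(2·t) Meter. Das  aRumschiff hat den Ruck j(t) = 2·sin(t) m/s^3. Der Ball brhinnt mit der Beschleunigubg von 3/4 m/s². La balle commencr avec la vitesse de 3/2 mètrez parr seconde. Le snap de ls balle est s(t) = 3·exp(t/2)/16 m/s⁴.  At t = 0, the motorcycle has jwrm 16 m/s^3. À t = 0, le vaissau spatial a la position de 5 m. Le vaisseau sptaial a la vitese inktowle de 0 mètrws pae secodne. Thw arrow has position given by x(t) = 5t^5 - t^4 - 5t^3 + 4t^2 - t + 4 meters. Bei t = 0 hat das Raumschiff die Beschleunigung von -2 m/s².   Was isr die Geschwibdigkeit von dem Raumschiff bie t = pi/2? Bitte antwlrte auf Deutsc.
Wir müssen das Integral unserer Gleichung für den Ruck j(t) = 2·sin(t) 2-mal finden. Die Stammfunktion von dem Ruck ist die Beschleunigung. Mit a(0) = -2 erhalten wir a(t) = -2·cos(t). Das Integral von der Beschleunigung, mit v(0) = 0, ergibt die Geschwindigkeit: v(t) = -2·sin(t). Wir haben die Geschwindigkeit v(t) = -2·sin(t). Durch Einsetzen von t = pi/2: v(pi/2) = -2.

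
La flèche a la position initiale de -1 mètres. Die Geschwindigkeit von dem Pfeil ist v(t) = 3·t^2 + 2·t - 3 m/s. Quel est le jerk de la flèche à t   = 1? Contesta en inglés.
Starting from velocity v(t) = 3·t^2 + 2·t - 3, we take 2 derivatives. Taking d/dt of v(t), we find a(t) = 6·t + 2. Taking d/dt of a(t), we find j(t) = 6. We have jerk j(t) = 6. Substituting t = 1: j(1) = 6.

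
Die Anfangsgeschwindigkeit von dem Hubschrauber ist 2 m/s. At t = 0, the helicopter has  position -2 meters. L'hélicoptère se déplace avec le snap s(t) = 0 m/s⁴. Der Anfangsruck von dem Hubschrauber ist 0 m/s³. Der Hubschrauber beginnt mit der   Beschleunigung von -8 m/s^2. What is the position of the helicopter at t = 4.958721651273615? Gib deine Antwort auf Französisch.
Pour résoudre ceci, nous devons prendre 4 primitives de notre équation du snap s(t) = 0. En intégrant le snap et en utilisant la condition initiale j(0) = 0, nous obtenons j(t) = 0. La primitive du jerk, avec a(0) = -8, donne l'accélération: a(t) = -8. L'intégrale de l'accélération, avec v(0) = 2, donne la vitesse: v(t) = 2 - 8·t. La primitive de la vitesse, avec x(0) = -2, donne la position: x(t) = -4·t^2 + 2·t - 2. En utilisant x(t) = -4·t^2 + 2·t - 2 et en substituant t = 4.958721651273615, nous trouvons x = -90.4382383566917.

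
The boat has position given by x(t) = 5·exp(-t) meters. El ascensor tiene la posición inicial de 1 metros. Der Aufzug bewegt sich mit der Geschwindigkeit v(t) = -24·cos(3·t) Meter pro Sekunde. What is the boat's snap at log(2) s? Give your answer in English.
Starting from position x(t) = 5·exp(-t), we take 4 derivatives. Differentiating position, we get velocity: v(t) = -5·exp(-t). The derivative of velocity gives acceleration: a(t) = 5·exp(-t). Taking d/dt of a(t), we find j(t) = -5·exp(-t). Taking d/dt of j(t), we find s(t) = 5·exp(-t). Using s(t) = 5·exp(-t) and substituting t = log(2), we find s = 5/2.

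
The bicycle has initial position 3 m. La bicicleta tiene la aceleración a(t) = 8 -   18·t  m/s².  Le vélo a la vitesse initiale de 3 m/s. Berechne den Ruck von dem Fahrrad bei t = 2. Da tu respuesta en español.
Para resolver esto, necesitamos tomar 1 derivada de nuestra ecuación de la aceleración a(t) = 8 - 18·t. Derivando la aceleración, obtenemos la sacudida: j(t) = -18. Usando j(t) = -18 y sustituyendo t = 2, encontramos j = -18.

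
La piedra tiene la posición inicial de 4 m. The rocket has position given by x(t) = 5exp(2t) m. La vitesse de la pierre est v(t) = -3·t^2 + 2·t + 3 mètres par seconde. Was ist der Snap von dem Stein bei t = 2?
Um dies zu lösen, müssen wir 3 Ableitungen unserer Gleichung für die Geschwindigkeit v(t) = -3·t^2 + 2·t + 3 nehmen. Die Ableitung von der Geschwindigkeit ergibt die Beschleunigung: a(t) = 2 - 6·t. Durch Ableiten von der Beschleunigung erhalten wir den Ruck: j(t) = -6. Die Ableitung von dem Ruck ergibt den Snap: s(t) = 0. Wir haben den Snap s(t) = 0. Durch Einsetzen von t = 2: s(2) = 0.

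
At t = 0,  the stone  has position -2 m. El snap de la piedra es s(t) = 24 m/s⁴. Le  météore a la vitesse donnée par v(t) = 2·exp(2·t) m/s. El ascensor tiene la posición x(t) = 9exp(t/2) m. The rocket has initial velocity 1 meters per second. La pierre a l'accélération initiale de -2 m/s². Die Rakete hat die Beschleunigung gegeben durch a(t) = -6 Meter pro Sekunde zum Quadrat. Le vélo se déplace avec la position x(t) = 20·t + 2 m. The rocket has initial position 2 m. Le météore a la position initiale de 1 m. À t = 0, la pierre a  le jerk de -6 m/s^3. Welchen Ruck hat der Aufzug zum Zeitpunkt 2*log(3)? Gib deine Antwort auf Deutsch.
Um dies zu lösen, müssen wir 3 Ableitungen unserer Gleichung für die Position x(t) = 9·exp(t/2) nehmen. Die Ableitung von der Position ergibt die Geschwindigkeit: v(t) = 9·exp(t/2)/2. Durch Ableiten von der Geschwindigkeit erhalten wir die Beschleunigung: a(t) = 9·exp(t/2)/4. Mit d/dt von a(t) finden wir j(t) = 9·exp(t/2)/8. Mit j(t) = 9·exp(t/2)/8 und Einsetzen von t = 2*log(3), finden wir j = 27/8.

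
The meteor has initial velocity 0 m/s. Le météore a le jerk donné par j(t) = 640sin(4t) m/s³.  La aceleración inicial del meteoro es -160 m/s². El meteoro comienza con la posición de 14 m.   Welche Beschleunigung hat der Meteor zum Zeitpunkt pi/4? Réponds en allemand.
Um dies zu lösen, müssen wir 1 Stammfunktion unserer Gleichung für den Ruck j(t) = 640·sin(4·t) finden. Die Stammfunktion von dem Ruck, mit a(0) = -160, ergibt die Beschleunigung: a(t) = -160·cos(4·t). Aus der Gleichung für die Beschleunigung a(t) = -160·cos(4·t), setzen wir t = pi/4 ein und erhalten a = 160.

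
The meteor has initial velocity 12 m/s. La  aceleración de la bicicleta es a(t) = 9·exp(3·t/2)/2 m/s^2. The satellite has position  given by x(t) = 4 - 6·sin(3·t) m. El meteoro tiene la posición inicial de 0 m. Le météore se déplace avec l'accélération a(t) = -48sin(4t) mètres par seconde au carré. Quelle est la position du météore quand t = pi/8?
Nous devons trouver la primitive de notre équation de l'accélération a(t) = -48·sin(4·t) 2 fois. En prenant ∫a(t)dt et en appliquant v(0) = 12, nous trouvons v(t) = 12·cos(4·t). En prenant ∫v(t)dt et en appliquant x(0) = 0, nous trouvons x(t) = 3·sin(4·t). En utilisant x(t) = 3·sin(4·t) et en substituant t = pi/8, nous trouvons x = 3.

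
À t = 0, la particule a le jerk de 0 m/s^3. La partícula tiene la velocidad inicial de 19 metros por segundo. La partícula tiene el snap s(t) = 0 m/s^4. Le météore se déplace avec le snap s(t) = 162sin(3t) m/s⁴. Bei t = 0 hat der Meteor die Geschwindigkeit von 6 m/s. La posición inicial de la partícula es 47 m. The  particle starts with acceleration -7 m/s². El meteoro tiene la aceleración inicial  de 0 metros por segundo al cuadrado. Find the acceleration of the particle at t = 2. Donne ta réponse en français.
Nous devons trouver la primitive de notre équation du snap s(t) = 0 2 fois. En intégrant le snap et en utilisant la condition initiale j(0) = 0, nous obtenons j(t) = 0. En intégrant le jerk et en utilisant la condition initiale a(0) = -7, nous obtenons a(t) = -7. Nous avons l'accélération a(t) = -7. En substituant t = 2: a(2) = -7.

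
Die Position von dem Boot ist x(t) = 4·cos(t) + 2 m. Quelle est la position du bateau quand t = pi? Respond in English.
From the given position equation x(t) = 4·cos(t) + 2, we substitute t = pi to get x = -2.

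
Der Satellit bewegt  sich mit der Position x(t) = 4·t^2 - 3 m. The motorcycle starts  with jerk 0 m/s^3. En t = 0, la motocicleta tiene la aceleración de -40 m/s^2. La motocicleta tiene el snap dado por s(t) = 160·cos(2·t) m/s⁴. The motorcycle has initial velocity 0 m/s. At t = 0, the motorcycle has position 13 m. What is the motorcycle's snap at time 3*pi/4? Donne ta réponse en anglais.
From the given snap equation s(t) = 160·cos(2·t), we substitute t = 3*pi/4 to get s = 0.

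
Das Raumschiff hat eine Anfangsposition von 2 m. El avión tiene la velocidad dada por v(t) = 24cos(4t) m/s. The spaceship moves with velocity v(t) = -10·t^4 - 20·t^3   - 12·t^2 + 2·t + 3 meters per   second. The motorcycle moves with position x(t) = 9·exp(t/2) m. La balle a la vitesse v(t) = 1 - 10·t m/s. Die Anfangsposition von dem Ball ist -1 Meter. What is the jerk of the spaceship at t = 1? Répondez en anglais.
To solve this, we need to take 2 derivatives of our velocity equation v(t) = -10·t^4 - 20·t^3 - 12·t^2 + 2·t + 3. The derivative of velocity gives acceleration: a(t) = -40·t^3 - 60·t^2 - 24·t + 2. Taking d/dt of a(t), we find j(t) = -120·t^2 - 120·t - 24. We have jerk j(t) = -120·t^2 - 120·t - 24. Substituting t = 1: j(1) = -264.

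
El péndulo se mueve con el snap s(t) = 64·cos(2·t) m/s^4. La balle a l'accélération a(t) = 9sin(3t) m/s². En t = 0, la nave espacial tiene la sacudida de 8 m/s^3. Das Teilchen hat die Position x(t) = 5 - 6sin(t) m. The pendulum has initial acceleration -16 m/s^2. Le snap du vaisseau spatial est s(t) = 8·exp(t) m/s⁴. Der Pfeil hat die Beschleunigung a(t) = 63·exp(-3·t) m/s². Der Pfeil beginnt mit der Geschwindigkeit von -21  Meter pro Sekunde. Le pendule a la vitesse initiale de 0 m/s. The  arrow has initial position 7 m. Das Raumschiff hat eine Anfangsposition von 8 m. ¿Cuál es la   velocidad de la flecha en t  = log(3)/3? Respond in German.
Wir müssen unsere Gleichung für die Beschleunigung a(t) = 63·exp(-3·t) 1-mal integrieren. Das Integral von der Beschleunigung, mit v(0) = -21, ergibt die Geschwindigkeit: v(t) = -21·exp(-3·t). Aus der Gleichung für die Geschwindigkeit v(t) = -21·exp(-3·t), setzen wir t = log(3)/3 ein und erhalten v = -7.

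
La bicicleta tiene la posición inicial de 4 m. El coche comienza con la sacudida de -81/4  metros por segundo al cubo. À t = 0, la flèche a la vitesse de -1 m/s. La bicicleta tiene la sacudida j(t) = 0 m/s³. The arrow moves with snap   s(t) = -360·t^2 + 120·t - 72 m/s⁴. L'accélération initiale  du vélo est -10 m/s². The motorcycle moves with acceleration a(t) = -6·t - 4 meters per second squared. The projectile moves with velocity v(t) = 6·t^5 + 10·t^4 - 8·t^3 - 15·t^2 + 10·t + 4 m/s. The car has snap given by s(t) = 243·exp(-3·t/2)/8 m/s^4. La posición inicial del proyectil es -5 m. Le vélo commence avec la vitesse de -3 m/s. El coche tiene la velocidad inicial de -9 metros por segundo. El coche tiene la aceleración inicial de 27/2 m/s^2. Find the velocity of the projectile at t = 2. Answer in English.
Using v(t) = 6·t^5 + 10·t^4 - 8·t^3 - 15·t^2 + 10·t + 4 and substituting t = 2, we find v = 252.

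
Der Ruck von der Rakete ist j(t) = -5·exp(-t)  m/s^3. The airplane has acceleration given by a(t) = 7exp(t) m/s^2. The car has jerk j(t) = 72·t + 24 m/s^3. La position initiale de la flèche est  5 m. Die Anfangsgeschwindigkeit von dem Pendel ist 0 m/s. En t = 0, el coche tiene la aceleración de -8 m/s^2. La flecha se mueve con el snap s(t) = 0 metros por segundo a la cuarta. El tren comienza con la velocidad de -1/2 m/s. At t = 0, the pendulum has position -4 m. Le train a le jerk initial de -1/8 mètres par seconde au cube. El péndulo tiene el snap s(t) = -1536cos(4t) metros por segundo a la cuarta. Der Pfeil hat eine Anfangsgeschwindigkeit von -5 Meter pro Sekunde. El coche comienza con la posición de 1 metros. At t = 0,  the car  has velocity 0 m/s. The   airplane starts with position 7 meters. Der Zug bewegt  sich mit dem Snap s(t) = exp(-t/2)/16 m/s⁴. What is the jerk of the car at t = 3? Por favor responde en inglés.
We have jerk j(t) = 72·t + 24. Substituting t = 3: j(3) = 240.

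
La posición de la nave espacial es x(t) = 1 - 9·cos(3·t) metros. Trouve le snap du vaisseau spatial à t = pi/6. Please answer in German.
Um dies zu lösen, müssen wir 4 Ableitungen unserer Gleichung für die Position x(t) = 1 - 9·cos(3·t) nehmen. Die Ableitung von der Position ergibt die Geschwindigkeit: v(t) = 27·sin(3·t). Mit d/dt von v(t) finden wir a(t) = 81·cos(3·t). Mit d/dt von a(t) finden wir j(t) = -243·sin(3·t). Die Ableitung von dem Ruck ergibt den Snap: s(t) = -729·cos(3·t). Mit s(t) = -729·cos(3·t) und Einsetzen von t = pi/6, finden wir s = 0.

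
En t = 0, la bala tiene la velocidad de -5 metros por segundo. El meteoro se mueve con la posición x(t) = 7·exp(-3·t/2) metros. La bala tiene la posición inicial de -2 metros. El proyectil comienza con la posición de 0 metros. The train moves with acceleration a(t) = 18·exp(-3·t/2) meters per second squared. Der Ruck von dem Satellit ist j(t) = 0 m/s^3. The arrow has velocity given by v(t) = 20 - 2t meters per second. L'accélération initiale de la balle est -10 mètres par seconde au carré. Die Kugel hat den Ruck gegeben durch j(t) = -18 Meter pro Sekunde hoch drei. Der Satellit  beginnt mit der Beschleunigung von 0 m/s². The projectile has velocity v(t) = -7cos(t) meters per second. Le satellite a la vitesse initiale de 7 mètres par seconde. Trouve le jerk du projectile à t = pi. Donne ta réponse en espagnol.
Partiendo de la velocidad v(t) = -7·cos(t), tomamos 2 derivadas. Derivando la velocidad, obtenemos la aceleración: a(t) = 7·sin(t). Derivando la aceleración, obtenemos la sacudida: j(t) = 7·cos(t). Tenemos la sacudida j(t) = 7·cos(t). Sustituyendo t = pi: j(pi) = -7.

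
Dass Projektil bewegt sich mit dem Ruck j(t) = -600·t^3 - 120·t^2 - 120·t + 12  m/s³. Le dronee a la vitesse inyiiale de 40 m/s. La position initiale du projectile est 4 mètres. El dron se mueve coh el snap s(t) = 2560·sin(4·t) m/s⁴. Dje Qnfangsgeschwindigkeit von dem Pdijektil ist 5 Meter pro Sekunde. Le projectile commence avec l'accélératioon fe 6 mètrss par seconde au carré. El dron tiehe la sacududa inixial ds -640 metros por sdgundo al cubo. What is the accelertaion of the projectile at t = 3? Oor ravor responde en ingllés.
We must find the antiderivative of our jerk equation j(t) = -600·t^3 - 120·t^2 - 120·t + 12 1 time. Integrating jerk and using the initial condition a(0) = 6, we get a(t) = -150·t^4 - 40·t^3 - 60·t^2 + 12·t + 6. We have acceleration a(t) = -150·t^4 - 40·t^3 - 60·t^2 + 12·t + 6. Substituting t = 3: a(3) = -13728.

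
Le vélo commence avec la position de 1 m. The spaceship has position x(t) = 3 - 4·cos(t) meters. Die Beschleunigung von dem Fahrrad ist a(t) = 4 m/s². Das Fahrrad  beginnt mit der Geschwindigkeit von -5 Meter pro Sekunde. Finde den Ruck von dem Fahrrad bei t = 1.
Ausgehend von der Beschleunigung a(t) = 4, nehmen wir 1 Ableitung. Durch Ableiten von der Beschleunigung erhalten wir den Ruck: j(t) = 0. Aus der Gleichung für den Ruck j(t) = 0, setzen wir t = 1 ein und erhalten j = 0.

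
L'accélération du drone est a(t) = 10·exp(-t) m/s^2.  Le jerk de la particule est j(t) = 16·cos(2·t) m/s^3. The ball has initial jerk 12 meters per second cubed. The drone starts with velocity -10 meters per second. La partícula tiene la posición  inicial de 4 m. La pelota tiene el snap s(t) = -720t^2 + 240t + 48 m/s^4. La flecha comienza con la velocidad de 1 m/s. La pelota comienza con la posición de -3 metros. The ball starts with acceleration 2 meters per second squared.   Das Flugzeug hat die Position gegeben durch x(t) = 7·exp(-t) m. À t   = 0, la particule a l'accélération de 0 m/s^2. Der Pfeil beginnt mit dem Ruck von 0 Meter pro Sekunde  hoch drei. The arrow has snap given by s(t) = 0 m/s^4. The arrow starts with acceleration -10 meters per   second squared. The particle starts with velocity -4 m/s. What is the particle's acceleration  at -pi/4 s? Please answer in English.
Starting from jerk j(t) = 16·cos(2·t), we take 1 antiderivative. The antiderivative of jerk, with a(0) = 0, gives acceleration: a(t) = 8·sin(2·t). We have acceleration a(t) = 8·sin(2·t). Substituting t = -pi/4: a(-pi/4) = -8.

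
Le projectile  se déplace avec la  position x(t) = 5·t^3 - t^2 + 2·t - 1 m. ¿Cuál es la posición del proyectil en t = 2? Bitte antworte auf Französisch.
Nous avons la position x(t) = 5·t^3 - t^2 + 2·t - 1. En substituant t = 2: x(2) = 39.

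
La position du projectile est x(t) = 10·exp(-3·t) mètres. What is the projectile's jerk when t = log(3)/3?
We must differentiate our position equation x(t) = 10·exp(-3·t) 3 times. Taking d/dt of x(t), we find v(t) = -30·exp(-3·t). Differentiating velocity, we get acceleration: a(t) = 90·exp(-3·t). The derivative of acceleration gives jerk: j(t) = -270·exp(-3·t). From the given jerk equation j(t) = -270·exp(-3·t), we substitute t = log(3)/3 to get j = -90.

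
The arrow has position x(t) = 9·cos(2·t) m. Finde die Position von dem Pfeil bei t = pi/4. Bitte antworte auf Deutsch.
Mit x(t) = 9·cos(2·t) und Einsetzen von t = pi/4, finden wir x = 0.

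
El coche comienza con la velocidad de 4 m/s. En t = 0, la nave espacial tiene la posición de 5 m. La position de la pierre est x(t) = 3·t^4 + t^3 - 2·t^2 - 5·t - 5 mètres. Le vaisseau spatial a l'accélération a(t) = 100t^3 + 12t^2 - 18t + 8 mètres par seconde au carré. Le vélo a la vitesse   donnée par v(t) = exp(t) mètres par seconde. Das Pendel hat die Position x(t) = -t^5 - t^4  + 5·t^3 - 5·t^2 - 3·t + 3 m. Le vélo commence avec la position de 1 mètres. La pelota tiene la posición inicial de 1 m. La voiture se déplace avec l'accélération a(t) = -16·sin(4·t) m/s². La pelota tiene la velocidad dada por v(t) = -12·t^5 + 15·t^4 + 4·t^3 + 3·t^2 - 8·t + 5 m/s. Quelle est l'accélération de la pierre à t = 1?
Pour résoudre ceci, nous devons prendre 2 dérivées de notre équation de la position x(t) = 3·t^4 + t^3 - 2·t^2 - 5·t - 5. La dérivée de la position donne la vitesse: v(t) = 12·t^3 + 3·t^2 - 4·t - 5. En dérivant la vitesse, nous obtenons l'accélération: a(t) = 36·t^2 + 6·t - 4. De l'équation de l'accélération a(t) = 36·t^2 + 6·t - 4, nous substituons t = 1 pour obtenir a = 38.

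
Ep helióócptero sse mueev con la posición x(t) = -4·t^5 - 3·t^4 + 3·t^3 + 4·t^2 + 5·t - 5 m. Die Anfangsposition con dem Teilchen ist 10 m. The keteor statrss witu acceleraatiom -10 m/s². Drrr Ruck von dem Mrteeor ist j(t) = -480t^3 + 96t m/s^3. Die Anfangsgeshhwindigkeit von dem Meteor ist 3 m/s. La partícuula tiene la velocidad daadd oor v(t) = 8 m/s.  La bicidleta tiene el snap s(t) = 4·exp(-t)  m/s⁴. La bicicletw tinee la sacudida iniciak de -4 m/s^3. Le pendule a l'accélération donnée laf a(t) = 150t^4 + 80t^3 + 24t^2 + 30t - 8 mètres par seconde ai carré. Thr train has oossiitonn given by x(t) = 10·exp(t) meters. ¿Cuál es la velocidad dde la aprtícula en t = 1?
Usando v(t) = 8 y sustituyendo t = 1, encontramos v = 8.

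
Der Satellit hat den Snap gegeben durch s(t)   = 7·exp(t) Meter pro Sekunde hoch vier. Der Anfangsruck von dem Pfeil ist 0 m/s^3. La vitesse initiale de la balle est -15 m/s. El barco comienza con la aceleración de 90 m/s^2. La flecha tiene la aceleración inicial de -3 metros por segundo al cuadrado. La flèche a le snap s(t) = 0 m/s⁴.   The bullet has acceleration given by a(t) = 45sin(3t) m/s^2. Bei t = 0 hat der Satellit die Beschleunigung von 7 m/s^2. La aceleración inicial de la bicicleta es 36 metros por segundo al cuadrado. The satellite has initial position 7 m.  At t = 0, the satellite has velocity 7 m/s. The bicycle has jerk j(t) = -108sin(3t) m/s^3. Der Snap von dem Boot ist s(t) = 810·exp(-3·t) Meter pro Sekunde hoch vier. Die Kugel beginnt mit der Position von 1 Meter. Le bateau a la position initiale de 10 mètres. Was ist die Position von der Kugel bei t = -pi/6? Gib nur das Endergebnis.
Die Position bei t = -pi/6 ist x = 6.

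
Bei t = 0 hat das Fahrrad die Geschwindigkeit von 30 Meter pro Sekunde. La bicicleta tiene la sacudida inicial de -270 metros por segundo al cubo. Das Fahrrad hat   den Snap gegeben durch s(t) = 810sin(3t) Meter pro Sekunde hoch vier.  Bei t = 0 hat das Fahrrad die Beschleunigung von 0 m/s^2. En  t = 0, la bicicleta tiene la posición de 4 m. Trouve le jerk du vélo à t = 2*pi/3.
Nous devons intégrer notre équation du snap s(t) = 810·sin(3·t) 1 fois. L'intégrale du snap, avec j(0) = -270, donne le jerk: j(t) = -270·cos(3·t). De l'équation du jerk j(t) = -270·cos(3·t), nous substituons t = 2*pi/3 pour obtenir j = -270.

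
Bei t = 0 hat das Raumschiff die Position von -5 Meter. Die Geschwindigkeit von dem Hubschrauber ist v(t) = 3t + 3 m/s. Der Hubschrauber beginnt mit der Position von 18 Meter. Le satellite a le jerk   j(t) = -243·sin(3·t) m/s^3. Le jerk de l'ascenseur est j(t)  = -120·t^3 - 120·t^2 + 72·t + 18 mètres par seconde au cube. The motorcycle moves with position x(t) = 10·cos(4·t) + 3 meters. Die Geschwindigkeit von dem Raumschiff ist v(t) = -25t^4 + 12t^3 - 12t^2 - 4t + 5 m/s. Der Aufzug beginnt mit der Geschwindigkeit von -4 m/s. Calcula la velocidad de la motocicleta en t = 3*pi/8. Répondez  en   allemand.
Wir müssen unsere Gleichung für die Position x(t) = 10·cos(4·t) + 3 1-mal ableiten. Durch Ableiten von der Position erhalten wir die Geschwindigkeit: v(t) = -40·sin(4·t). Mit v(t) = -40·sin(4·t) und Einsetzen von t = 3*pi/8, finden wir v = 40.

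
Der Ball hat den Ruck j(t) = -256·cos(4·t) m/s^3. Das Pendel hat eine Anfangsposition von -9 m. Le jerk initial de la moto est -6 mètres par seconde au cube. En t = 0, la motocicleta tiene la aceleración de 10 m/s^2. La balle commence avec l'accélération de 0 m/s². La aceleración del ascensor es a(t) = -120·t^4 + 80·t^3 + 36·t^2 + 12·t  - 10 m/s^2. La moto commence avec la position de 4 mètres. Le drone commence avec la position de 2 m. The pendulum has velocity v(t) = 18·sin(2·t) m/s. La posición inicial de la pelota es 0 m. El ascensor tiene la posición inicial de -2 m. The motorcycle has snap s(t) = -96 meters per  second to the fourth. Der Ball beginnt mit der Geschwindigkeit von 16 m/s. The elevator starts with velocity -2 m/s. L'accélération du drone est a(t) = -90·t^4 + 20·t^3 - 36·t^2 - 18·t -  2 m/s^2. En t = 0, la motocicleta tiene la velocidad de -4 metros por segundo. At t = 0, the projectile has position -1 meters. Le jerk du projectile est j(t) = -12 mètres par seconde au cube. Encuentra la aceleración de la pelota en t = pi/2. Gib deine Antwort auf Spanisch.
Necesitamos integrar nuestra ecuación de la sacudida j(t) = -256·cos(4·t) 1 vez. Tomando ∫j(t)dt y aplicando a(0) = 0, encontramos a(t) = -64·sin(4·t). Usando a(t) = -64·sin(4·t) y sustituyendo t = pi/2, encontramos a = 0.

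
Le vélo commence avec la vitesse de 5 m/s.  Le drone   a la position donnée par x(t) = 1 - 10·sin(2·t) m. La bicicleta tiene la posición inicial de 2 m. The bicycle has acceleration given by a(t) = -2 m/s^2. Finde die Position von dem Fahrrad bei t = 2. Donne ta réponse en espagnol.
Necesitamos integrar nuestra ecuación de la aceleración a(t) = -2 2 veces. La integral de la aceleración es la velocidad. Usando v(0) = 5, obtenemos v(t) = 5 - 2·t. Tomando ∫v(t)dt y aplicando x(0) = 2, encontramos x(t) = -t^2 + 5·t + 2. Tenemos la posición x(t) = -t^2 + 5·t + 2. Sustituyendo t = 2: x(2) = 8.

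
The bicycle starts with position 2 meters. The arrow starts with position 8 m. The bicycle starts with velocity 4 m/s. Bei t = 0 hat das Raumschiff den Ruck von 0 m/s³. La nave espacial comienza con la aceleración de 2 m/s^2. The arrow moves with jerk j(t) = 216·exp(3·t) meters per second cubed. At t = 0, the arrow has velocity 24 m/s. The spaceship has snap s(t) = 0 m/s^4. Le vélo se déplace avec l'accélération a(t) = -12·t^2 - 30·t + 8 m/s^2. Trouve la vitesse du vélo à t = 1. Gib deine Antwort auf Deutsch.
Ausgehend von der Beschleunigung a(t) = -12·t^2 - 30·t + 8, nehmen wir 1 Stammfunktion. Durch Integration von der Beschleunigung und Verwendung der Anfangsbedingung v(0) = 4, erhalten wir v(t) = -4·t^3 - 15·t^2 + 8·t + 4. Wir haben die Geschwindigkeit v(t) = -4·t^3 - 15·t^2 + 8·t + 4. Durch Einsetzen von t = 1: v(1) = -7.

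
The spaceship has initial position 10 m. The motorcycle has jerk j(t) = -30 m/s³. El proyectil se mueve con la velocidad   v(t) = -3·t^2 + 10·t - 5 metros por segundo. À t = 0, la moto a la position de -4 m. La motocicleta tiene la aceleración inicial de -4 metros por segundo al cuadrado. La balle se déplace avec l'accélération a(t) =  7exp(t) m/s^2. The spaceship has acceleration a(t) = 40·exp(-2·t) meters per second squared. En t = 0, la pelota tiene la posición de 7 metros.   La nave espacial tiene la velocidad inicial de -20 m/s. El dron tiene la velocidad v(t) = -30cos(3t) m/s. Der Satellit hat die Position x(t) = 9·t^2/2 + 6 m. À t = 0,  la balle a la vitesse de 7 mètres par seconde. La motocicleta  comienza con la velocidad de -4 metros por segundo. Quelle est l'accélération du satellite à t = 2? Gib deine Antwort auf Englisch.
Starting from position x(t) = 9·t^2/2 + 6, we take 2 derivatives. Taking d/dt of x(t), we find v(t) = 9·t. The derivative of velocity gives acceleration: a(t) = 9. Using a(t) = 9 and substituting t = 2, we find a = 9.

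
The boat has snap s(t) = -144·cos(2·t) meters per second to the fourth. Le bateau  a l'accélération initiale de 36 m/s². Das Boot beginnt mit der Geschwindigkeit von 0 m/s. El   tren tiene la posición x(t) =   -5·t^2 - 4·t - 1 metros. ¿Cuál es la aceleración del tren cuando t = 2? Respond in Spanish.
Partiendo de la posición x(t) = -5·t^2 - 4·t - 1, tomamos 2 derivadas. Derivando la posición, obtenemos la velocidad: v(t) = -10·t - 4. Tomando d/dt de v(t), encontramos a(t) = -10. Tenemos la aceleración a(t) = -10. Sustituyendo t = 2: a(2) = -10.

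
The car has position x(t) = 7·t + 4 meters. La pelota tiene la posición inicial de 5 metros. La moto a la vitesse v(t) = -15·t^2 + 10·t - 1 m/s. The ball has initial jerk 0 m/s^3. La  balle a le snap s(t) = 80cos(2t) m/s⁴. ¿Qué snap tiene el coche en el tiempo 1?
Debemos derivar nuestra ecuación de la posición x(t) = 7·t + 4 4 veces. Tomando d/dt de x(t), encontramos v(t) = 7. La derivada de la velocidad da la aceleración: a(t) = 0. Derivando la aceleración, obtenemos la sacudida: j(t) = 0. Derivando la sacudida, obtenemos el snap: s(t) = 0. Tenemos el snap s(t) = 0. Sustituyendo t = 1: s(1) = 0.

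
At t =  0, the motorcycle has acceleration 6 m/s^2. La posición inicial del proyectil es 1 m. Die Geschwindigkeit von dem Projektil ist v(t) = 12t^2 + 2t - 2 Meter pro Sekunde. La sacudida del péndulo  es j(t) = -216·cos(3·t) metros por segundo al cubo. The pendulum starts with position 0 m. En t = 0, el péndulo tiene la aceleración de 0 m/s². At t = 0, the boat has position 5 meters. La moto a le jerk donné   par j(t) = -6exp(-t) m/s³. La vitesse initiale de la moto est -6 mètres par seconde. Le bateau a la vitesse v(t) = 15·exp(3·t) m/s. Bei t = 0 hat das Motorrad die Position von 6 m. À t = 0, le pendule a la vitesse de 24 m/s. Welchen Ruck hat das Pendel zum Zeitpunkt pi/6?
Wir haben den Ruck j(t) = -216·cos(3·t). Durch Einsetzen von t = pi/6: j(pi/6) = 0.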